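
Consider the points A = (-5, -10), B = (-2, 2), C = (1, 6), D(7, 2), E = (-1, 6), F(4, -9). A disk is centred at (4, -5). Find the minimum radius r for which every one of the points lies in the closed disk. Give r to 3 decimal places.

The required radius is the distance from (4, -5) to the farthest point.
Squared distances: 106, 85, 130, 58, 146, 16.
Maximum is 146, attained at E.
r = √146 ≈ 12.083.

12.083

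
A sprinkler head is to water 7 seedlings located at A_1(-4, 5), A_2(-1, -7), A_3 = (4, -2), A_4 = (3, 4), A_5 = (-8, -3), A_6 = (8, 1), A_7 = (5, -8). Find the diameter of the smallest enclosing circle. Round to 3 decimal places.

The minimum enclosing circle is determined by three boundary points: A_5, A_6, A_7.
Their circumcentre is (1/11, -15/11) with r² = 8245/121.
The farthest remaining point A_1 is at distance² 6925/121 ≤ 8245/121.
Diameter = 2r = 2√(8245/121) ≈ 16.509.

16.509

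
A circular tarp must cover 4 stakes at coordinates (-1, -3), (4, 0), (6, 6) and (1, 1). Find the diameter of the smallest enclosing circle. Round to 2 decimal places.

11.40

The minimum enclosing circle of a finite set is fixed by two of the points (as a diameter) or three (as a circumcircle).
The farthest pair is (-1, -3)–(6, 6) with squared distance 130. The circle on this segment as diameter has centre (2.5, 1.5) and r² = 130/4 = 32.5.
Check (4, 0): distance² to centre = 4.5 ≤ 32.5, so it lies inside.
All remaining points lie in this disk, and no smaller disk contains both endpoints, so this is the minimum enclosing circle.
Diameter = 2r = 2√(32.5) ≈ 11.40.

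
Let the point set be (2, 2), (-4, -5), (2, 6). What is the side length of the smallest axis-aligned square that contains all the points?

11

The bounding box has width 6 and height 11.
An axis-aligned square enclosing the set must have side ≥ max(width, height).
So the minimum side is max(6, 11) = 11.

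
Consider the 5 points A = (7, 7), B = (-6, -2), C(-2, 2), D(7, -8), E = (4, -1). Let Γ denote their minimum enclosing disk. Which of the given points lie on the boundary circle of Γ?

A, B, D

The minimum enclosing circle is determined by three boundary points: A, B, D.
Their circumcentre is (67/26, -0.5) with r² = 25625/338.
The farthest remaining point C is at distance² 9193/338 ≤ 25625/338.
The points at distance exactly r from the centre are A, B, D — 3 points.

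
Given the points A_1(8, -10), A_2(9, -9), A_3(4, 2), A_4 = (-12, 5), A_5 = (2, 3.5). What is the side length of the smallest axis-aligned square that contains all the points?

The bounding box has width 21 and height 15.
An axis-aligned square enclosing the set must have side ≥ max(width, height).
So the minimum side is max(21, 15) = 21.

21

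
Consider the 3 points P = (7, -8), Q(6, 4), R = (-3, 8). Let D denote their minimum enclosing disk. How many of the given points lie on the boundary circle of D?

2

Side lengths²: PQ² = 145, PR² = 356, QR² = 97.
Since PR² = 356 ≥ 145 + 97 = 242, the angle opposite PR is not acute, so the smallest enclosing circle has PR as diameter.
Centre = midpoint of PR = (2, 0), r² = 356/4 = 89.
The points at distance exactly r from the centre are P, R — 2 points.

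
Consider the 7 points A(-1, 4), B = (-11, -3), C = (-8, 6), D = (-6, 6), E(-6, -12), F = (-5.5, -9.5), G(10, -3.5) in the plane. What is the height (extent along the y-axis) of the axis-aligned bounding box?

max y = 6, min y = -12, so height = 18.

18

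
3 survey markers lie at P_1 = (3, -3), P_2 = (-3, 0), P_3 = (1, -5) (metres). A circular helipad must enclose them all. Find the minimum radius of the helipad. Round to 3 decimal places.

Side lengths²: P_1P_2² = 45, P_1P_3² = 8, P_2P_3² = 41.
Since P_1P_2² = 45 < 41 + 8 = 49, the triangle is acute, so the smallest enclosing circle is the circumcircle.
Circumcentre = (-1/6, -11/6), r² = 205/18.
r = √(205/18) ≈ 3.375.

3.375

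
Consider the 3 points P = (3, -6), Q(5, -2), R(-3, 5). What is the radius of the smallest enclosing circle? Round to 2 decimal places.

Side lengths²: PQ² = 20, PR² = 157, QR² = 113.
Since PR² = 157 ≥ 113 + 20 = 133, the angle opposite PR is not acute, so the smallest enclosing circle has PR as diameter.
Centre = midpoint of PR = (0, -0.5), r² = 157/4 = 39.25.
r = √(39.25) ≈ 6.26.

6.26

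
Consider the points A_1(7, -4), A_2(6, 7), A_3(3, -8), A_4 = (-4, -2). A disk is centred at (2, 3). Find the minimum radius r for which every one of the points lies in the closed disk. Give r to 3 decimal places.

The required radius is the distance from (2, 3) to the farthest point.
Squared distances: 74, 32, 122, 61.
Maximum is 122, attained at A_3.
r = √122 ≈ 11.045.

11.045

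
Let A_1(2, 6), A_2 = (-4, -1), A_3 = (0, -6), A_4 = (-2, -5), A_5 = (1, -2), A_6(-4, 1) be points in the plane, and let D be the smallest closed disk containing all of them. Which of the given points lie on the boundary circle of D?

A_1, A_3

The minimum enclosing circle of a finite set is fixed by two of the points (as a diameter) or three (as a circumcircle).
The farthest pair is A_1–A_3 with squared distance 148. The circle on this segment as diameter has centre (1, 0) and r² = 148/4 = 37.
Check A_2: distance² to centre = 26 ≤ 37, so it lies inside.
All remaining points lie in this disk, and no smaller disk contains both endpoints, so this is the minimum enclosing circle.
The points at distance exactly r from the centre are A_1, A_3 — 2 points.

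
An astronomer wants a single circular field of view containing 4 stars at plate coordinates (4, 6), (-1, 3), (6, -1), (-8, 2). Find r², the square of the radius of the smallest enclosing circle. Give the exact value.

The minimum enclosing circle is determined by three boundary points: (4, 6), (6, -1), (-8, 2).
Their circumcentre is (-43/46, 37/46) with r² = 54325/1058.
The farthest remaining point (-1, 3) is at distance² 5105/1058 ≤ 54325/1058.

54325/1058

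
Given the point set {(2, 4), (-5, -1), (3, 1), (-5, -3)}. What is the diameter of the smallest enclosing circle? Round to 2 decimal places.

The minimum enclosing circle of a finite set is fixed by two of the points (as a diameter) or three (as a circumcircle).
The farthest pair is (2, 4)–(-5, -3) with squared distance 98. The circle on this segment as diameter has centre (-1.5, 0.5) and r² = 98/4 = 24.5.
Check (-5, -1): distance² to centre = 14.5 ≤ 24.5, so it lies inside.
All remaining points lie in this disk, and no smaller disk contains both endpoints, so this is the minimum enclosing circle.
Diameter = 2r = 2√(24.5) ≈ 9.90.

9.90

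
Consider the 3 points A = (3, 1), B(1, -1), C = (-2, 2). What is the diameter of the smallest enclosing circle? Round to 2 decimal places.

Side lengths²: AB² = 8, AC² = 26, BC² = 18.
Since AC² = 26 ≥ 18 + 8 = 26, the angle opposite AC is not acute, so the smallest enclosing circle has AC as diameter.
Centre = midpoint of AC = (0.5, 1.5), r² = 26/4 = 6.5.
Diameter = 2r = 2√(6.5) ≈ 5.10.

5.10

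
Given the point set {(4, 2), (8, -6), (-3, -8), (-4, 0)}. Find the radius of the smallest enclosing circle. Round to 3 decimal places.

A smallest enclosing disk is always determined by at most three of the input points on its boundary.
The minimum enclosing circle is determined by three boundary points: (8, -6), (-3, -8), (-4, 0).
Their circumcentre is (11/6, -10/3) with r² = 1625/36.
The farthest remaining point (4, 2) is at distance² 1193/36 ≤ 1625/36.
r = √(1625/36) ≈ 6.719.

6.719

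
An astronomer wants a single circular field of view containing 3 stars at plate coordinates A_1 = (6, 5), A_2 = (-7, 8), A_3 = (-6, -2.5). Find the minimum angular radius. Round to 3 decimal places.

Side lengths²: A_1A_2² = 178, A_1A_3² = 200.25, A_2A_3² = 111.25.
Since A_1A_3² = 200.25 < 178 + 111.25 = 289.25, the triangle is acute, so the smallest enclosing circle is the circumcircle.
Circumcentre = (-1.25, 3.25), r² = 55.625.
r = √(55.625) ≈ 7.458.

7.458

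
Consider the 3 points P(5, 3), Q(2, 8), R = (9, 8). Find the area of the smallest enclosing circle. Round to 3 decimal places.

Side lengths²: PQ² = 34, PR² = 41, QR² = 49.
Since QR² = 49 < 41 + 34 = 75, the triangle is acute, so the smallest enclosing circle is the circumcircle.
Circumcentre = (5.5, 6.7), r² = 13.94.
Area = π·r² = π·13.94 ≈ 43.794.

43.794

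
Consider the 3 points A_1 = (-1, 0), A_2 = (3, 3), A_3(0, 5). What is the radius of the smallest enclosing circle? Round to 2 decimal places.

Side lengths²: A_1A_2² = 25, A_1A_3² = 26, A_2A_3² = 13.
Since A_1A_3² = 26 < 25 + 13 = 38, the triangle is acute, so the smallest enclosing circle is the circumcircle.
Circumcentre = (13/34, 79/34), r² = 4225/578.
r = √(4225/578) ≈ 2.70.

2.70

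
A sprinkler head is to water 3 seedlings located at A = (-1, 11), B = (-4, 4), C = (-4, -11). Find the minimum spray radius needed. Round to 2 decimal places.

Side lengths²: AB² = 58, AC² = 493, BC² = 225.
Since AC² = 493 ≥ 225 + 58 = 283, the angle opposite AC is not acute, so the smallest enclosing circle has AC as diameter.
Centre = midpoint of AC = (-2.5, 0), r² = 493/4 = 123.25.
r = √(123.25) ≈ 11.10.

11.10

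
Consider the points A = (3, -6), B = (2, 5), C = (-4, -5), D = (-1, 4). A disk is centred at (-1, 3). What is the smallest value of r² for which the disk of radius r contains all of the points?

97

The required radius is the distance from (-1, 3) to the farthest point.
Squared distances: 97, 13, 73, 1.
Maximum is 97, attained at A.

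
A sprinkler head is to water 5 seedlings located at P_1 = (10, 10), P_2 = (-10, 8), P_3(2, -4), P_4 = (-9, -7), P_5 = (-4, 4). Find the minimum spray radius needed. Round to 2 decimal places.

12.75

By Welzl's lemma the MEC is supported by two points (diametrically opposite) or three points (on a circumcircle).
The farthest pair is P_1–P_4 with squared distance 650. The circle on this segment as diameter has centre (0.5, 1.5) and r² = 650/4 = 162.5.
Check P_2: distance² to centre = 152.5 ≤ 162.5, so it lies inside.
All remaining points lie in this disk, and no smaller disk contains both endpoints, so this is the minimum enclosing circle.
r = √(162.5) ≈ 12.75.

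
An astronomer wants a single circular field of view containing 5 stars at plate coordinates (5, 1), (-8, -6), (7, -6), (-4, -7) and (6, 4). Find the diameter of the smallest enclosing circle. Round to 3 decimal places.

By Welzl's lemma the MEC is supported by two points (diametrically opposite) or three points (on a circumcircle).
The minimum enclosing circle is determined by three boundary points: (-8, -6), (7, -6), (6, 4).
Their circumcentre is (-0.5, -1.7) with r² = 74.74.
The farthest remaining point (-4, -7) is at distance² 40.34 ≤ 74.74.
Diameter = 2r = 2√(74.74) ≈ 17.290.

17.290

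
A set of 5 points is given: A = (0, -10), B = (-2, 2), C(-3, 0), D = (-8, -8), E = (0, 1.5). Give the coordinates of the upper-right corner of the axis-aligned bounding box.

x-range [-8, 0], y-range [-10, 2].
The upper-right corner is (0, 2).

(0, 2)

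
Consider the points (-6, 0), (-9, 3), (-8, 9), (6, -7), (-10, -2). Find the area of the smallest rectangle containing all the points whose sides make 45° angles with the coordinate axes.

195

In coordinates u = x + y, v = x − y the rectangle is axis-aligned; the map (x,y)→(u,v) scales areas by 2.
u-values: -6, -6, 1, -1, -12; range = 1 − (-12) = 13.
v-values: -6, -12, -17, 13, -8; range = 13 − (-17) = 30.
Area = (13 × 30) / 2 = 195.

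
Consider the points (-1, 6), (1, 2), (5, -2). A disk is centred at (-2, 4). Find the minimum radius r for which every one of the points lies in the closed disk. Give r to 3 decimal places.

9.220

The required radius is the distance from (-2, 4) to the farthest point.
Squared distances: 5, 13, 85.
Maximum is 85, attained at (5, -2).
r = √85 ≈ 9.220.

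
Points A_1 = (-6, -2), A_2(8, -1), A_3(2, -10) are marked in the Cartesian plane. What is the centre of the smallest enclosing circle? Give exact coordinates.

(1.1, -2.9)

Side lengths²: A_1A_2² = 197, A_1A_3² = 128, A_2A_3² = 117.
Since A_1A_2² = 197 < 128 + 117 = 245, the triangle is acute, so the smallest enclosing circle is the circumcircle.
Circumcentre = (1.1, -2.9), r² = 51.22.
Centre = (1.1, -2.9).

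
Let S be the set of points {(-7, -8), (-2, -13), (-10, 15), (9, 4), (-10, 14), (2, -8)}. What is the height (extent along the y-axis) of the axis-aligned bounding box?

28

max y = 15, min y = -13, so height = 28.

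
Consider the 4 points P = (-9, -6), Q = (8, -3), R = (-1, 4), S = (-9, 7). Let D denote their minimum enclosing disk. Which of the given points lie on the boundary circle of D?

A smallest enclosing disk is always determined by at most three of the input points on its boundary.
The minimum enclosing circle is determined by three boundary points: P, Q, S.
Their circumcentre is (-47/34, 0.5) with r² = 57961/578.
The farthest remaining point R is at distance² 7165/578 ≤ 57961/578.
The points at distance exactly r from the centre are P, Q, S — 3 points.

P, Q, S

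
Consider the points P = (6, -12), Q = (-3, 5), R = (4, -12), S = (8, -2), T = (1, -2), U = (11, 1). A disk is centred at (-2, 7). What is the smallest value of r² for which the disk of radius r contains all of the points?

425

The required radius is the distance from (-2, 7) to the farthest point.
Squared distances: 425, 5, 397, 181, 90, 205.
Maximum is 425, attained at P.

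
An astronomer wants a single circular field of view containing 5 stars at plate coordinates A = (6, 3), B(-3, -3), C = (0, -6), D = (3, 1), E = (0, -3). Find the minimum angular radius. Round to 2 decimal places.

5.52

The minimum enclosing circle of a finite set is fixed by two of the points (as a diameter) or three (as a circumcircle).
The minimum enclosing circle is determined by three boundary points: A, B, C.
Their circumcentre is (2.1, -0.9) with r² = 30.42.
The farthest remaining point E is at distance² 8.82 ≤ 30.42.
r = √(30.42) ≈ 5.52.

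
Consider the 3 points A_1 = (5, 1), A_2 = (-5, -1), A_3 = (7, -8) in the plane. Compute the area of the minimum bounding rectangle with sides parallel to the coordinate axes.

x ranges over [-5, 7], width 12.
y ranges over [-8, 1], height 9.
Area = 12 × 9 = 108.

108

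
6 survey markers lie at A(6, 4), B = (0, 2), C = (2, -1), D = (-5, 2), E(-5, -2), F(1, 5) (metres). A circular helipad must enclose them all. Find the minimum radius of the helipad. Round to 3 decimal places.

The minimum enclosing circle of a finite set is fixed by two of the points (as a diameter) or three (as a circumcircle).
The farthest pair is A–E with squared distance 157. The circle on this segment as diameter has centre (0.5, 1) and r² = 157/4 = 39.25.
Check B: distance² to centre = 1.25 ≤ 39.25, so it lies inside.
All remaining points lie in this disk, and no smaller disk contains both endpoints, so this is the minimum enclosing circle.
r = √(39.25) ≈ 6.265.

6.265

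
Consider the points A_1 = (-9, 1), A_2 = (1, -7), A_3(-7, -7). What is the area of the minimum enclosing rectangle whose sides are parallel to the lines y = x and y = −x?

In coordinates u = x + y, v = x − y the rectangle is axis-aligned; the map (x,y)→(u,v) scales areas by 2.
u-values: -8, -6, -14; range = -6 − (-14) = 8.
v-values: -10, 8, 0; range = 8 − (-10) = 18.
Area = (8 × 18) / 2 = 72.

72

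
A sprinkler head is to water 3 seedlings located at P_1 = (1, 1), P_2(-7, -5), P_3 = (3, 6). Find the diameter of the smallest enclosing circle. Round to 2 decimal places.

Side lengths²: P_1P_2² = 100, P_1P_3² = 29, P_2P_3² = 221.
Since P_2P_3² = 221 ≥ 100 + 29 = 129, the angle opposite P_2P_3 is not acute, so the smallest enclosing circle has P_2P_3 as diameter.
Centre = midpoint of P_2P_3 = (-2, 0.5), r² = 221/4 = 55.25.
Diameter = 2r = 2√(55.25) ≈ 14.87.

14.87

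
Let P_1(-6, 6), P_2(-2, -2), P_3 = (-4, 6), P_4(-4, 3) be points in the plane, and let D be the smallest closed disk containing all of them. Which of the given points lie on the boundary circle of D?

P_1, P_2

The minimum enclosing circle of a finite set is fixed by two of the points (as a diameter) or three (as a circumcircle).
The farthest pair is P_1–P_2 with squared distance 80. The circle on this segment as diameter has centre (-4, 2) and r² = 80/4 = 20.
Check P_3: distance² to centre = 16 ≤ 20, so it lies inside.
All remaining points lie in this disk, and no smaller disk contains both endpoints, so this is the minimum enclosing circle.
The points at distance exactly r from the centre are P_1, P_2 — 2 points.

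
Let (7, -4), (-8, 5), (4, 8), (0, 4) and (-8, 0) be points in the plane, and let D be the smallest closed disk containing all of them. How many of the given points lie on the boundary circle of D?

3

The farthest pair is (7, -4)–(-8, 5) with squared distance 306. The circle on this segment as diameter has centre (-0.5, 0.5) and r² = 306/4 = 76.5.
Check (4, 8): distance² to centre = 76.5 ≤ 76.5, so it lies inside.
All remaining points lie in this disk, and no smaller disk contains both endpoints, so this is the minimum enclosing circle.
The points at distance exactly r from the centre are (7, -4), (-8, 5), (4, 8) — 3 points.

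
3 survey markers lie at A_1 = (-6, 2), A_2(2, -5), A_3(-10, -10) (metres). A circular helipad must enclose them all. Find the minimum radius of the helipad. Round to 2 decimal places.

7.05

Side lengths²: A_1A_2² = 113, A_1A_3² = 160, A_2A_3² = 169.
Since A_2A_3² = 169 < 160 + 113 = 273, the triangle is acute, so the smallest enclosing circle is the circumcircle.
Circumcentre = (-313/62, -309/62), r² = 95485/1922.
r = √(95485/1922) ≈ 7.05.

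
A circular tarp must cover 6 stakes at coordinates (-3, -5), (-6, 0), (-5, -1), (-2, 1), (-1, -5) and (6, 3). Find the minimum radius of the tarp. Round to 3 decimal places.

By Welzl's lemma the MEC is supported by two points (diametrically opposite) or three points (on a circumcircle).
The minimum enclosing circle is determined by three boundary points: (-3, -5), (-6, 0), (6, 3).
Their circumcentre is (13/46, 17/46) with r² = 41905/1058.
The farthest remaining point (-1, -5) is at distance² 32245/1058 ≤ 41905/1058.
r = √(41905/1058) ≈ 6.293.

6.293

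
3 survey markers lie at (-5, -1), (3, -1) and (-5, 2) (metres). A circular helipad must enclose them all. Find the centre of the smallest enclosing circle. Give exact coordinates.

(-1, 0.5)

Call the three points A, B, C in the order given.
Side lengths²: AB² = 64, AC² = 9, BC² = 73.
Since BC² = 73 ≥ 64 + 9 = 73, the angle opposite BC is not acute, so the smallest enclosing circle has BC as diameter.
Centre = midpoint of BC = (-1, 0.5), r² = 73/4 = 18.25.
Centre = (-1, 0.5).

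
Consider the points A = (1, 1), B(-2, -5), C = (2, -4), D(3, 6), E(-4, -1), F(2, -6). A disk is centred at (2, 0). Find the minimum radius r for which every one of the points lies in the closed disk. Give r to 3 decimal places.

6.403

The required radius is the distance from (2, 0) to the farthest point.
Squared distances: 2, 41, 16, 37, 37, 36.
Maximum is 41, attained at B.
r = √41 ≈ 6.403.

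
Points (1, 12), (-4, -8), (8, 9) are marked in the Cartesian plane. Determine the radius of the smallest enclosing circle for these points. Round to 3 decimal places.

10.539

Call the three points A, B, C in the order given.
Side lengths²: AB² = 425, AC² = 58, BC² = 433.
Since BC² = 433 < 425 + 58 = 483, the triangle is acute, so the smallest enclosing circle is the circumcircle.
Circumcentre = (39/62, 91/62), r² = 213469/1922.
r = √(213469/1922) ≈ 10.539.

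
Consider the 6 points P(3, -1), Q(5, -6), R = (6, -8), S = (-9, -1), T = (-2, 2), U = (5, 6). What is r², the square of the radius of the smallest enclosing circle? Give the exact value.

A smallest enclosing disk is always determined by at most three of the input points on its boundary.
The minimum enclosing circle is determined by three boundary points: R, S, U.
Their circumcentre is (-3/58, -81/58) with r² = 134945/1682.
The farthest remaining point Q is at distance² 78569/1682 ≤ 134945/1682.

134945/1682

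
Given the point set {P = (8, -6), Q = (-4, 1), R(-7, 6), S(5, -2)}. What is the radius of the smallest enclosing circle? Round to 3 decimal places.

9.605

A smallest enclosing disk is always determined by at most three of the input points on its boundary.
The farthest pair is P–R with squared distance 369. The circle on this segment as diameter has centre (0.5, 0) and r² = 369/4 = 92.25.
Check Q: distance² to centre = 21.25 ≤ 92.25, so it lies inside.
All remaining points lie in this disk, and no smaller disk contains both endpoints, so this is the minimum enclosing circle.
r = √(92.25) ≈ 9.605.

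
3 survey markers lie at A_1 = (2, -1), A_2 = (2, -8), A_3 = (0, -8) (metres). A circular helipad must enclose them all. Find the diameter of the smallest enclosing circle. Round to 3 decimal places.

7.280

Side lengths²: A_1A_2² = 49, A_1A_3² = 53, A_2A_3² = 4.
Since A_1A_3² = 53 ≥ 49 + 4 = 53, the angle opposite A_1A_3 is not acute, so the smallest enclosing circle has A_1A_3 as diameter.
Centre = midpoint of A_1A_3 = (1, -4.5), r² = 53/4 = 13.25.
Diameter = 2r = 2√(13.25) ≈ 7.280.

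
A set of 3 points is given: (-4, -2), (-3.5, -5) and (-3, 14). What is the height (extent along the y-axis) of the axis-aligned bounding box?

19

max y = 14, min y = -5, so height = 19.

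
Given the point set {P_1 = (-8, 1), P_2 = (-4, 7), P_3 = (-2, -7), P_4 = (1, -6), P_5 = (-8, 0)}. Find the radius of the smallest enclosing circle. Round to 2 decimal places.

By Welzl's lemma the MEC is supported by two points (diametrically opposite) or three points (on a circumcircle).
The minimum enclosing circle is determined by three boundary points: P_2, P_3, P_4.
Their circumcentre is (-59/22, 1/22) with r² = 12125/242.
The farthest remaining point P_1 is at distance² 7065/242 ≤ 12125/242.
r = √(12125/242) ≈ 7.08.

7.08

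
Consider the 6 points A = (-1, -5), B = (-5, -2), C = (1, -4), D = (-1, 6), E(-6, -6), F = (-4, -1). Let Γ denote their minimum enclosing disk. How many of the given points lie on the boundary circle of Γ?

A smallest enclosing disk is always determined by at most three of the input points on its boundary.
The farthest pair is D–E with squared distance 169. The circle on this segment as diameter has centre (-3.5, 0) and r² = 169/4 = 42.25.
Check A: distance² to centre = 31.25 ≤ 42.25, so it lies inside.
All remaining points lie in this disk, and no smaller disk contains both endpoints, so this is the minimum enclosing circle.
The points at distance exactly r from the centre are D, E — 2 points.

2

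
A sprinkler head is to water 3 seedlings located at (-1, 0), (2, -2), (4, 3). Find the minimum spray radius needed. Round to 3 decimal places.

Call the three points A, B, C in the order given.
Side lengths²: AB² = 13, AC² = 34, BC² = 29.
Since AC² = 34 < 29 + 13 = 42, the triangle is acute, so the smallest enclosing circle is the circumcircle.
Circumcentre = (69/38, 37/38), r² = 6409/722.
r = √(6409/722) ≈ 2.979.

2.979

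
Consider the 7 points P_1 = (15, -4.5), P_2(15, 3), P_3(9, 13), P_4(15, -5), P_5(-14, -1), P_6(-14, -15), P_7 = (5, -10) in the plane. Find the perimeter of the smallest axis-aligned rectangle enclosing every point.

114

Width = max x − min x = 15 − (-14) = 29.
Height = max y − min y = 13 − (-15) = 28.
Perimeter = 2(29 + 28) = 114.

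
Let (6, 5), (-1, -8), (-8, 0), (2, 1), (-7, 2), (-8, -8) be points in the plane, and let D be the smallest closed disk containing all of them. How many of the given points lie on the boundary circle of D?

The farthest pair is (6, 5)–(-8, -8) with squared distance 365. The circle on this segment as diameter has centre (-1, -1.5) and r² = 365/4 = 91.25.
Check (-1, -8): distance² to centre = 42.25 ≤ 91.25, so it lies inside.
All remaining points lie in this disk, and no smaller disk contains both endpoints, so this is the minimum enclosing circle.
The points at distance exactly r from the centre are (6, 5), (-8, -8) — 2 points.

2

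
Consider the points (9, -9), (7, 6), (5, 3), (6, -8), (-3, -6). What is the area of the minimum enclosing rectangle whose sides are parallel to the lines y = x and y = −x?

187

In coordinates u = x + y, v = x − y the rectangle is axis-aligned; the map (x,y)→(u,v) scales areas by 2.
u-values: 0, 13, 8, -2, -9; range = 13 − (-9) = 22.
v-values: 18, 1, 2, 14, 3; range = 18 − 1 = 17.
Area = (22 × 17) / 2 = 187.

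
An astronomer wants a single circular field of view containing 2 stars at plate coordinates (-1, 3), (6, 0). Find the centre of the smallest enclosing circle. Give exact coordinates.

The smallest circle enclosing two points has them as diameter endpoints.
Centre = midpoint = (2.5, 1.5); r² = |(-1, 3)−(6, 0)|²/4 = 58/4 = 14.5.
Centre = (2.5, 1.5).

(2.5, 1.5)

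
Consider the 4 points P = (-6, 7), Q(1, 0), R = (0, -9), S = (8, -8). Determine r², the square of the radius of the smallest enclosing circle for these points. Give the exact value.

A smallest enclosing disk is always determined by at most three of the input points on its boundary.
The farthest pair is P–S with squared distance 421. The circle on this segment as diameter has centre (1, -0.5) and r² = 421/4 = 105.25.
Check Q: distance² to centre = 0.25 ≤ 105.25, so it lies inside.
All remaining points lie in this disk, and no smaller disk contains both endpoints, so this is the minimum enclosing circle.

105.25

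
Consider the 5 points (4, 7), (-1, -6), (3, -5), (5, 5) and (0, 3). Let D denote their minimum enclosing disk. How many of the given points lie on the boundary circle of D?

2

The farthest pair is (4, 7)–(-1, -6) with squared distance 194. The circle on this segment as diameter has centre (1.5, 0.5) and r² = 194/4 = 48.5.
Check (3, -5): distance² to centre = 32.5 ≤ 48.5, so it lies inside.
All remaining points lie in this disk, and no smaller disk contains both endpoints, so this is the minimum enclosing circle.
The points at distance exactly r from the centre are (4, 7), (-1, -6) — 2 points.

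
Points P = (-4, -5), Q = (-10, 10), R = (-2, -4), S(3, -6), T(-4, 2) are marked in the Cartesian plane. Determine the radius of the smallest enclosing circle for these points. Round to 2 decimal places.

10.31

The farthest pair is Q–S with squared distance 425. The circle on this segment as diameter has centre (-3.5, 2) and r² = 425/4 = 106.25.
Check P: distance² to centre = 49.25 ≤ 106.25, so it lies inside.
All remaining points lie in this disk, and no smaller disk contains both endpoints, so this is the minimum enclosing circle.
r = √(106.25) ≈ 10.31.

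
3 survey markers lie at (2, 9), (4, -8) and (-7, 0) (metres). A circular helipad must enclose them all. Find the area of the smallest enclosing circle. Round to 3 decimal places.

Call the three points A, B, C in the order given.
Side lengths²: AB² = 293, AC² = 162, BC² = 185.
Since AB² = 293 < 185 + 162 = 347, the triangle is acute, so the smallest enclosing circle is the circumcircle.
Circumcentre = (63/38, 13/38), r² = 54205/722.
Area = π·r² = π·54205/722 ≈ 235.859.

235.859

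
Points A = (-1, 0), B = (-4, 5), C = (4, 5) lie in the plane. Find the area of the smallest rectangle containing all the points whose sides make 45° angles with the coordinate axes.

40

In coordinates u = x + y, v = x − y the rectangle is axis-aligned; the map (x,y)→(u,v) scales areas by 2.
u-values: -1, 1, 9; range = 9 − (-1) = 10.
v-values: -1, -9, -1; range = -1 − (-9) = 8.
Area = (10 × 8) / 2 = 40.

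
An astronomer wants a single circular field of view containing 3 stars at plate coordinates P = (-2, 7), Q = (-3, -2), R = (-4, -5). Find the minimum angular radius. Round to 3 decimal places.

Side lengths²: PQ² = 82, PR² = 148, QR² = 10.
Since PR² = 148 ≥ 82 + 10 = 92, the angle opposite PR is not acute, so the smallest enclosing circle has PR as diameter.
Centre = midpoint of PR = (-3, 1), r² = 148/4 = 37.
r = √37 ≈ 6.083.

6.083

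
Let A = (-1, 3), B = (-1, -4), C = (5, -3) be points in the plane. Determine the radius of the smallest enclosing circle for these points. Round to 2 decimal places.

Side lengths²: AB² = 49, AC² = 72, BC² = 37.
Since AC² = 72 < 49 + 37 = 86, the triangle is acute, so the smallest enclosing circle is the circumcircle.
Circumcentre = (1.5, -0.5), r² = 18.5.
r = √(18.5) ≈ 4.30.

4.30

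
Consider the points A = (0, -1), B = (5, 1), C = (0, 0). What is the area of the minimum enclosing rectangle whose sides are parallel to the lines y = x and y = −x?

14

In coordinates u = x + y, v = x − y the rectangle is axis-aligned; the map (x,y)→(u,v) scales areas by 2.
u-values: -1, 6, 0; range = 6 − (-1) = 7.
v-values: 1, 4, 0; range = 4 − 0 = 4.
Area = (7 × 4) / 2 = 14.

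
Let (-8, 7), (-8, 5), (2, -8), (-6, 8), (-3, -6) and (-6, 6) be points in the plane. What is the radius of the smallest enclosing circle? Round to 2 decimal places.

9.01

By Welzl's lemma the MEC is supported by two points (diametrically opposite) or three points (on a circumcircle).
The farthest pair is (-8, 7)–(2, -8) with squared distance 325. The circle on this segment as diameter has centre (-3, -0.5) and r² = 325/4 = 81.25.
Check (-8, 5): distance² to centre = 55.25 ≤ 81.25, so it lies inside.
All remaining points lie in this disk, and no smaller disk contains both endpoints, so this is the minimum enclosing circle.
r = √(81.25) ≈ 9.01.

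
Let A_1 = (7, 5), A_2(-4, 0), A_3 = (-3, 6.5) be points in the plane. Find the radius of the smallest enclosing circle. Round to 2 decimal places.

Side lengths²: A_1A_2² = 146, A_1A_3² = 102.25, A_2A_3² = 43.25.
Since A_1A_2² = 146 ≥ 102.25 + 43.25 = 145.5, the angle opposite A_1A_2 is not acute, so the smallest enclosing circle has A_1A_2 as diameter.
Centre = midpoint of A_1A_2 = (1.5, 2.5), r² = 146/4 = 36.5.
r = √(36.5) ≈ 6.04.

6.04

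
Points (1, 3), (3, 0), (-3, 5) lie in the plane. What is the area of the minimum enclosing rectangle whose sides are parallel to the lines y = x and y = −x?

11

In coordinates u = x + y, v = x − y the rectangle is axis-aligned; the map (x,y)→(u,v) scales areas by 2.
u-values: 4, 3, 2; range = 4 − 2 = 2.
v-values: -2, 3, -8; range = 3 − (-8) = 11.
Area = (2 × 11) / 2 = 11.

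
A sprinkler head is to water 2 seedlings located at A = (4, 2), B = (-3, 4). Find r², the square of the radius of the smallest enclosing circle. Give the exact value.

13.25

The smallest circle enclosing two points has them as diameter endpoints.
Centre = midpoint = (0.5, 3); r² = |AB|²/4 = 53/4 = 13.25.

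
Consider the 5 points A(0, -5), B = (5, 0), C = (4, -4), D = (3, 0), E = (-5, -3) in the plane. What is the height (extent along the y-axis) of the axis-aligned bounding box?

5

max y = 0, min y = -5, so height = 5.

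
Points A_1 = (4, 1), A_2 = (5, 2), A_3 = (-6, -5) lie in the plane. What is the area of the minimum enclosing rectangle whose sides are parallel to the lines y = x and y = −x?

In coordinates u = x + y, v = x − y the rectangle is axis-aligned; the map (x,y)→(u,v) scales areas by 2.
u-values: 5, 7, -11; range = 7 − (-11) = 18.
v-values: 3, 3, -1; range = 3 − (-1) = 4.
Area = (18 × 4) / 2 = 36.

36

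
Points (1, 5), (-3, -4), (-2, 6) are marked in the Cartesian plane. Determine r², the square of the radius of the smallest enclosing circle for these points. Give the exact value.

48985/1922

Call the three points A, B, C in the order given.
Side lengths²: AB² = 97, AC² = 10, BC² = 101.
Since BC² = 101 < 97 + 10 = 107, the triangle is acute, so the smallest enclosing circle is the circumcircle.
Circumcentre = (-125/62, 59/62), r² = 48985/1922.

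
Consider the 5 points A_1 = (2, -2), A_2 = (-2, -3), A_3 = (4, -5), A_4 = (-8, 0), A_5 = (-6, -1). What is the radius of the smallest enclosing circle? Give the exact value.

The farthest pair is A_3–A_4 with squared distance 169. The circle on this segment as diameter has centre (-2, -2.5) and r² = 169/4 = 42.25.
Check A_1: distance² to centre = 16.25 ≤ 42.25, so it lies inside.
All remaining points lie in this disk, and no smaller disk contains both endpoints, so this is the minimum enclosing circle.
r = √(42.25) = 6.5.

6.5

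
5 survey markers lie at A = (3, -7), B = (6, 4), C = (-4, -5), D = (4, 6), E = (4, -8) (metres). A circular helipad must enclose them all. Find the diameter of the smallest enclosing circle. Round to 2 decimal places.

14.53

A smallest enclosing disk is always determined by at most three of the input points on its boundary.
The minimum enclosing circle is determined by three boundary points: C, D, E.
Their circumcentre is (2.0625, -1) with r² = 52.75390625.
The farthest remaining point B is at distance² 40.50390625 ≤ 52.75390625.
Diameter = 2r = 2√(52.75390625) ≈ 14.53.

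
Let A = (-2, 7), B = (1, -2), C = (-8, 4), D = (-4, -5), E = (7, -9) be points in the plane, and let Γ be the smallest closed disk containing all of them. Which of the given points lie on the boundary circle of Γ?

The minimum enclosing circle of a finite set is fixed by two of the points (as a diameter) or three (as a circumcircle).
The farthest pair is C–E with squared distance 394. The circle on this segment as diameter has centre (-0.5, -2.5) and r² = 394/4 = 98.5.
Check A: distance² to centre = 92.5 ≤ 98.5, so it lies inside.
All remaining points lie in this disk, and no smaller disk contains both endpoints, so this is the minimum enclosing circle.
The points at distance exactly r from the centre are C, E — 2 points.

C, E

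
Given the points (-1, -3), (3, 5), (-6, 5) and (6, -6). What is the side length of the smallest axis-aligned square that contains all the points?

12

The bounding box has width 12 and height 11.
An axis-aligned square enclosing the set must have side ≥ max(width, height).
So the minimum side is max(12, 11) = 12.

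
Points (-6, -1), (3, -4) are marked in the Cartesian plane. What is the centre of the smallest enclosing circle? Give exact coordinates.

(-1.5, -2.5)

The smallest circle enclosing two points has them as diameter endpoints.
Centre = midpoint = (-1.5, -2.5); r² = |(-6, -1)−(3, -4)|²/4 = 90/4 = 22.5.
Centre = (-1.5, -2.5).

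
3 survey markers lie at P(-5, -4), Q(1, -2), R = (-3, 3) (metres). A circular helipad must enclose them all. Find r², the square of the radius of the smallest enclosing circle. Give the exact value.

10865/722

Side lengths²: PQ² = 40, PR² = 53, QR² = 41.
Since PR² = 53 < 41 + 40 = 81, the triangle is acute, so the smallest enclosing circle is the circumcircle.
Circumcentre = (-103/38, -33/38), r² = 10865/722.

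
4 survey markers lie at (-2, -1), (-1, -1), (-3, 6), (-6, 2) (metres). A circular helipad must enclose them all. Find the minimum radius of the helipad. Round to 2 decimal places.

3.66

The minimum enclosing circle is determined by three boundary points: (-1, -1), (-3, 6), (-6, 2).
Their circumcentre is (-137/58, 139/58) with r² = 22525/1682.
The farthest remaining point (-2, -1) is at distance² 19625/1682 ≤ 22525/1682.
r = √(22525/1682) ≈ 3.66.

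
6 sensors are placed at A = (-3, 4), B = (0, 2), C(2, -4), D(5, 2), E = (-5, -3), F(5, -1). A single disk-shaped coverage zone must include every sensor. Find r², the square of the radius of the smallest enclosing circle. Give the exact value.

31.25

The minimum enclosing circle of a finite set is fixed by two of the points (as a diameter) or three (as a circumcircle).
The farthest pair is D–E with squared distance 125. The circle on this segment as diameter has centre (0, -0.5) and r² = 125/4 = 31.25.
Check A: distance² to centre = 29.25 ≤ 31.25, so it lies inside.
All remaining points lie in this disk, and no smaller disk contains both endpoints, so this is the minimum enclosing circle.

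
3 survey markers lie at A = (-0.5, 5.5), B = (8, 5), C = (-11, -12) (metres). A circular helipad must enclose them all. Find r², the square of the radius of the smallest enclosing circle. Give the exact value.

Side lengths²: AB² = 72.5, AC² = 416.5, BC² = 650.
Since BC² = 650 ≥ 416.5 + 72.5 = 489, the angle opposite BC is not acute, so the smallest enclosing circle has BC as diameter.
Centre = midpoint of BC = (-1.5, -3.5), r² = 650/4 = 162.5.

162.5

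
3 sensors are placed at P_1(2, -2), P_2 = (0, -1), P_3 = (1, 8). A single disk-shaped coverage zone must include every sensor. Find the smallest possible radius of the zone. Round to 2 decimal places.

Side lengths²: P_1P_2² = 5, P_1P_3² = 101, P_2P_3² = 82.
Since P_1P_3² = 101 ≥ 82 + 5 = 87, the angle opposite P_1P_3 is not acute, so the smallest enclosing circle has P_1P_3 as diameter.
Centre = midpoint of P_1P_3 = (1.5, 3), r² = 101/4 = 25.25.
r = √(25.25) ≈ 5.02.

5.02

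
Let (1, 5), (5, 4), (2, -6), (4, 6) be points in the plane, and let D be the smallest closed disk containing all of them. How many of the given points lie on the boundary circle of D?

By Welzl's lemma the MEC is supported by two points (diametrically opposite) or three points (on a circumcircle).
The farthest pair is (2, -6)–(4, 6) with squared distance 148. The circle on this segment as diameter has centre (3, 0) and r² = 148/4 = 37.
Check (1, 5): distance² to centre = 29 ≤ 37, so it lies inside.
All remaining points lie in this disk, and no smaller disk contains both endpoints, so this is the minimum enclosing circle.
The points at distance exactly r from the centre are (2, -6), (4, 6) — 2 points.

2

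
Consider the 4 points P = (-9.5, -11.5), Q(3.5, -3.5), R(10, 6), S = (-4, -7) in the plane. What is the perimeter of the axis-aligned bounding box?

Width = max x − min x = 10 − (-9.5) = 19.5.
Height = max y − min y = 6 − (-11.5) = 17.5.
Perimeter = 2(19.5 + 17.5) = 74.

74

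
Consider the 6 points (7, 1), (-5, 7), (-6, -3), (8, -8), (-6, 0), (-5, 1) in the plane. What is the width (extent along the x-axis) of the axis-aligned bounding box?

max x = 8, min x = -6, so width = 14.

14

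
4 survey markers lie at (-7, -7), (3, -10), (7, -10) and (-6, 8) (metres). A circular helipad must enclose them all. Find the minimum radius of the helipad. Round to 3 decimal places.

The minimum enclosing circle of a finite set is fixed by two of the points (as a diameter) or three (as a circumcircle).
The farthest pair is (7, -10)–(-6, 8) with squared distance 493. The circle on this segment as diameter has centre (0.5, -1) and r² = 493/4 = 123.25.
Check (-7, -7): distance² to centre = 92.25 ≤ 123.25, so it lies inside.
All remaining points lie in this disk, and no smaller disk contains both endpoints, so this is the minimum enclosing circle.
r = √(123.25) ≈ 11.102.

11.102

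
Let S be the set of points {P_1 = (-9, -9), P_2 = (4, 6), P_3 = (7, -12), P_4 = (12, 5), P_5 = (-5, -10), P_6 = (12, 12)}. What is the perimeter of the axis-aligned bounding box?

90

Width = max x − min x = 12 − (-9) = 21.
Height = max y − min y = 12 − (-12) = 24.
Perimeter = 2(21 + 24) = 90.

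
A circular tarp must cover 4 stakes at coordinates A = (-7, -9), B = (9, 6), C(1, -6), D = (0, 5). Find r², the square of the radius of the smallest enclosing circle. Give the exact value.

The farthest pair is A–B with squared distance 481. The circle on this segment as diameter has centre (1, -1.5) and r² = 481/4 = 120.25.
Check C: distance² to centre = 20.25 ≤ 120.25, so it lies inside.
All remaining points lie in this disk, and no smaller disk contains both endpoints, so this is the minimum enclosing circle.

120.25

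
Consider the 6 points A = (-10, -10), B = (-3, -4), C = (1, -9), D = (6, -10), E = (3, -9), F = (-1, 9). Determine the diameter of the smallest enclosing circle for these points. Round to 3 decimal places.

22.405

The minimum enclosing circle is determined by three boundary points: A, D, F.
Their circumcentre is (-2, -41/19) with r² = 45305/361.
The farthest remaining point E is at distance² 25925/361 ≤ 45305/361.
Diameter = 2r = 2√(45305/361) ≈ 22.405.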